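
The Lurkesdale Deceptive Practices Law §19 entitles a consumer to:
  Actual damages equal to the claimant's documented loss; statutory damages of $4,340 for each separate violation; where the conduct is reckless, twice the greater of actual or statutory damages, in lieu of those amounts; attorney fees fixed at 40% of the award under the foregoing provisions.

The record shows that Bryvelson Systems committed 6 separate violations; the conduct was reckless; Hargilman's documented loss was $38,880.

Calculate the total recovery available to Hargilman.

Statutory damages: 6 × $4,340 = $26,040
Greater of actual damages ($38,880) or statutory damages ($26,040): $38,880
Doubled: 2 × $38,880 = $77,760
Attorney fees: 40% of $77,760 = $31,104
Total recovery: $77,760 + $31,104 = $108,864

$108,864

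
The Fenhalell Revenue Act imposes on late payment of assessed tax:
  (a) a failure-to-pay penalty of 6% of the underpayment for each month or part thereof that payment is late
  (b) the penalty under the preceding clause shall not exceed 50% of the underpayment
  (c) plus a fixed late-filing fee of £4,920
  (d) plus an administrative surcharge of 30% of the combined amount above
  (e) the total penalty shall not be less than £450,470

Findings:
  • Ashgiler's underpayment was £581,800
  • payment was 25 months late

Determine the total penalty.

Accrued rate: 6% × 25 = 150%, capped at 50% → 50%
Failure-to-pay penalty: 50% of £581,800 = £290,900
Penalty before surcharge: £290,900 + £4,920 = £295,820
Administrative surcharge: 30% of £295,820 = £88,746
Total penalty: £295,820 + £88,746 = £384,566
Minimum £450,470: £384,566 is below the minimum → £450,470

£450,470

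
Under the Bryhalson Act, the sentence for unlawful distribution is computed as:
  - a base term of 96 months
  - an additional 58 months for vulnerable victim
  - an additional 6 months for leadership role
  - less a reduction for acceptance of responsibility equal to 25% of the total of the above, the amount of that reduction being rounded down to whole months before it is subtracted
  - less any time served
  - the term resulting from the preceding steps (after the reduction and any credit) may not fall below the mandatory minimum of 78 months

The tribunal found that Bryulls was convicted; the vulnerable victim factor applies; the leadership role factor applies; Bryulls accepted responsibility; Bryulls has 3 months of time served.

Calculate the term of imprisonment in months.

Vulnerable victim enhancement: +58 months
Leadership role enhancement: +6 months
Adjusted term: 96 months + 58 months + 6 months = 160 months
Acceptance of responsibility reduction: 25% of 160 months = 40 months (rounded down)
After reduction: 160 − 40 = 120 months
Less time served: 120 months − 3 months = 117 months
Minimum 78 months: 117 months meets the minimum, no increase.

Sentence: 117 months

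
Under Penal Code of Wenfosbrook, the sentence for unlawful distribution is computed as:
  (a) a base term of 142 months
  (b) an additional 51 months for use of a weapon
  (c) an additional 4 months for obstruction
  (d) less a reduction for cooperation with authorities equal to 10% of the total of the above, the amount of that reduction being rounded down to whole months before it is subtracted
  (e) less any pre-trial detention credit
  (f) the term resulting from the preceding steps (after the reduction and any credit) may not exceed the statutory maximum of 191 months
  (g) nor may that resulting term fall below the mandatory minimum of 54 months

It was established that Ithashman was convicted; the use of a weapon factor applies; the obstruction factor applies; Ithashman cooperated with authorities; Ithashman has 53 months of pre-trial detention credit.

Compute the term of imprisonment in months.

125 months

Use of a weapon enhancement: +51 months
Obstruction enhancement: +4 months
Adjusted term: 142 months + 51 months + 4 months = 197 months
Cooperation with authorities reduction: 10% of 197 months = 19 months (rounded down)
After reduction: 197 − 19 = 178 months
Less pre-trial detention credit: 178 months − 53 months = 125 months
Cap at 191 months: 125 months is within the cap, no reduction.
Minimum 54 months: 125 months meets the minimum, no increase.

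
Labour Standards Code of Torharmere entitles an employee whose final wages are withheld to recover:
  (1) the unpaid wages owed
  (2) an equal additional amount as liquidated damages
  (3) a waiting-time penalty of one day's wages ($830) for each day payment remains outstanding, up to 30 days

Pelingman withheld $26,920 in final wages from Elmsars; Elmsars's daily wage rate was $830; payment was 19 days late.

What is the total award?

$69,610

Liquidated damages (equal amount): $26,920
Penalty days: min(19, 30) = 19
Waiting-time penalty: 19 × $830 = $15,770
Total award: $26,920 + $26,920 + $15,770 = $69,610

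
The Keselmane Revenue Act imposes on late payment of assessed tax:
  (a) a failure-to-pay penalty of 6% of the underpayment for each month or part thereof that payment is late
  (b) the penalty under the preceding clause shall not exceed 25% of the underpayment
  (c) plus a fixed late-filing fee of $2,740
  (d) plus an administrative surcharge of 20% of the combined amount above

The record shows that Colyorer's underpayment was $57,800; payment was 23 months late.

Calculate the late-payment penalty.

$20,628

Accrued rate: 6% × 23 = 138%, capped at 25% → 25%
Failure-to-pay penalty: 25% of $57,800 = $14,450
Penalty before surcharge: $14,450 + $2,740 = $17,190
Administrative surcharge: 20% of $17,190 = $3,438
Total penalty: $17,190 + $3,438 = $20,628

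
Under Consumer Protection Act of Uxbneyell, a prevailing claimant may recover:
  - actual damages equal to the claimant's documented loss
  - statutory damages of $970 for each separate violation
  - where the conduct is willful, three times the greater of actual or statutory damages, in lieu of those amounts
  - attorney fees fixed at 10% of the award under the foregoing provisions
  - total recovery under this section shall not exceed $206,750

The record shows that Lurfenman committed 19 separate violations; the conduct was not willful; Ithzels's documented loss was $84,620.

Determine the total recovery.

Statutory damages: 19 × $970 = $18,430
Conduct not willful: the in-lieu enhancement does not apply.
Actual plus statutory damages: $84,620 + $18,430 = $103,050
Attorney fees: 10% of $103,050 = $10,305
Total before cap: $103,050 + $10,305 = $113,355
Cap at $206,750: $113,355 is within the cap, no reduction.

Total recovery: $113,355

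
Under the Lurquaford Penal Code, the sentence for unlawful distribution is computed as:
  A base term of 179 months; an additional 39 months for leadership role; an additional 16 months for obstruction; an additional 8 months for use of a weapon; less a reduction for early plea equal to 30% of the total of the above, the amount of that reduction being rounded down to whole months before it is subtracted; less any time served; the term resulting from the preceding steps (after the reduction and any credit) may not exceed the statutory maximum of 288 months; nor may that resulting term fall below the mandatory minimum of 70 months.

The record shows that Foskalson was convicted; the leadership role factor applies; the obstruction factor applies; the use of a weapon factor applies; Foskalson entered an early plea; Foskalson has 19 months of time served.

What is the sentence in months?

151 months

Leadership role enhancement: +39 months
Obstruction enhancement: +16 months
Use of a weapon enhancement: +8 months
Adjusted term: 179 months + 39 months + 16 months + 8 months = 242 months
Early plea reduction: 30% of 242 months = 72 months (rounded down)
After reduction: 242 − 72 = 170 months
Less time served: 170 months − 19 months = 151 months
Cap at 288 months: 151 months is within the cap, no reduction.
Minimum 70 months: 151 months meets the minimum, no increase.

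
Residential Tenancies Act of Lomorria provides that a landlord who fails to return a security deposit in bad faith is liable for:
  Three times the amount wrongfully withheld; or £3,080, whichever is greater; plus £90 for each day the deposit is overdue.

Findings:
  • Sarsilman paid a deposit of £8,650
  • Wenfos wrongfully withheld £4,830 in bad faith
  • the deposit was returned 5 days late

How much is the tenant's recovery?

Trebled: 3 × £4,830 = £14,490
Minimum £3,080: £14,490 meets the minimum, no increase.
Late-return penalty: 5 × £90 = £450
Damages plus late penalty: £14,490 + £450 = £14,940

£14,940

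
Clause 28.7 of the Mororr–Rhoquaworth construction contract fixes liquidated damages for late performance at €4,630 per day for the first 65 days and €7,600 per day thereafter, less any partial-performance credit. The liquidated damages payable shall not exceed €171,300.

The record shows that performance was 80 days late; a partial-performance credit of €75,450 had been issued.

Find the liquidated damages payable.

€171,300

First 65 days: 65 × €4,630 = €300,950
Remaining days: (80 − 65) × €7,600 = €114,000
Accrued per-day damages: €300,950 + €114,000 = €414,950
Less partial-performance credit: €414,950 − €75,450 = €339,500
Cap at €171,300: €339,500 exceeds the cap → €171,300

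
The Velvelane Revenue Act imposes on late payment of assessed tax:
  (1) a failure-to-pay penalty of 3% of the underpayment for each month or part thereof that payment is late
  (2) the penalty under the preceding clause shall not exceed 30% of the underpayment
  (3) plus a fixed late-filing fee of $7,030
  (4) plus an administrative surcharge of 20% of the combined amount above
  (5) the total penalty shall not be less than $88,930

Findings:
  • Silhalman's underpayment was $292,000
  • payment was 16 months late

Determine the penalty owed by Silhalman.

Accrued rate: 3% × 16 = 48%, capped at 30% → 30%
Failure-to-pay penalty: 30% of $292,000 = $87,600
Penalty before surcharge: $87,600 + $7,030 = $94,630
Administrative surcharge: 20% of $94,630 = $18,926
Total penalty: $94,630 + $18,926 = $113,556
Minimum $88,930: $113,556 meets the minimum, no increase.

$113,556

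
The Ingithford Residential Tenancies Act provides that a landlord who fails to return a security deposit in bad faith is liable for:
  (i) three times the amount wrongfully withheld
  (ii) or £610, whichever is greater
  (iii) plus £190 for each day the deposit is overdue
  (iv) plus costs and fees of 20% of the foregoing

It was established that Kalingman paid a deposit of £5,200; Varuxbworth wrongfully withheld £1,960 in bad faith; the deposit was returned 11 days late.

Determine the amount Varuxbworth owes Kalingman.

Trebled: 3 × £1,960 = £5,880
Minimum £610: £5,880 meets the minimum, no increase.
Late-return penalty: 11 × £190 = £2,090
Damages plus late penalty: £5,880 + £2,090 = £7,970
Costs and fees: 20% of £7,970 = £1,594
Total recovery: £7,970 + £1,594 = £9,564

£9,564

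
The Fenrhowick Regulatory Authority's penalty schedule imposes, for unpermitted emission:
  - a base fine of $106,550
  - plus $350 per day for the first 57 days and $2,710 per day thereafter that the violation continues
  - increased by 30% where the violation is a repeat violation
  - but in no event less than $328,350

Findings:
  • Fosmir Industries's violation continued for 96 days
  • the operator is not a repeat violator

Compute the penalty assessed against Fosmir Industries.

First 57 days: 57 × $350 = $19,950
Remaining days: (96 − 57) × $2,710 = $105,690
Per-day component: $19,950 + $105,690 = $125,640
Base plus per-day: $106,550 + $125,640 = $232,190
The operator is not a repeat violator: no 30% increase.
Minimum $328,350: $232,190 is below the minimum → $328,350

$328,350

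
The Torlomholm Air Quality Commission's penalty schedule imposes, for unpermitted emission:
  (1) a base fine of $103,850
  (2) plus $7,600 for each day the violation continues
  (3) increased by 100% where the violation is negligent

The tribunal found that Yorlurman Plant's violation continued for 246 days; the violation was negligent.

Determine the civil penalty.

Per-day component: 246 × $7,600 = $1,869,600
Base plus per-day: $103,850 + $1,869,600 = $1,973,450
Enhancement: 100% of $1,973,450 = $1,973,450
Enhanced fine: $1,973,450 + $1,973,450 = $3,946,900

$3,946,900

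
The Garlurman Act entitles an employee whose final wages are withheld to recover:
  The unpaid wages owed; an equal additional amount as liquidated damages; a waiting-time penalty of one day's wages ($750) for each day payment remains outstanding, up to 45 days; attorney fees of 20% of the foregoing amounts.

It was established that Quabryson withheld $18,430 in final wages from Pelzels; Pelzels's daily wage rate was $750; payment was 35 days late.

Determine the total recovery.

Liquidated damages (equal amount): $18,430
Penalty days: min(35, 45) = 35
Waiting-time penalty: 35 × $750 = $26,250
Subtotal: $18,430 + $18,430 + $26,250 = $63,110
Attorney fees: 20% of $63,110 = $12,622
Total award: $63,110 + $12,622 = $75,732

$75,732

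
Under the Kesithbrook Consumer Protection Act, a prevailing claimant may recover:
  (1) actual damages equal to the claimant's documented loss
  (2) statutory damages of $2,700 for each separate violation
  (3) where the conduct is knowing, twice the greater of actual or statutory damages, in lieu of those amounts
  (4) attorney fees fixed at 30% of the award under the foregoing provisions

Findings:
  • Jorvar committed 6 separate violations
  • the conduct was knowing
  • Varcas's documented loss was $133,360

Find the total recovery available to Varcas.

Total recovery: $346,736

Statutory damages: 6 × $2,700 = $16,200
Greater of actual damages ($133,360) or statutory damages ($16,200): $133,360
Doubled: 2 × $133,360 = $266,720
Attorney fees: 30% of $266,720 = $80,016
Total recovery: $266,720 + $80,016 = $346,736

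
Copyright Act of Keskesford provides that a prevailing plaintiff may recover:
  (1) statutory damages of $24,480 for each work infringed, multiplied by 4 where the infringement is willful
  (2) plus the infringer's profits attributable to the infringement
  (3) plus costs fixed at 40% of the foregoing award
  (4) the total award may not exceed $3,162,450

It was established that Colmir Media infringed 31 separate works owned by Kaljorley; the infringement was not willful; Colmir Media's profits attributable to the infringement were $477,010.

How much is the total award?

Award: $1,730,246

Statutory damages: 31 × $24,480 = $758,880
Infringement not willful: no ×4 enhancement.
Combined award: $758,880 + $477,010 = $1,235,890
Costs: 40% of $1,235,890 = $494,356
Award plus costs: $1,235,890 + $494,356 = $1,730,246
Cap at $3,162,450: $1,730,246 is within the cap, no reduction.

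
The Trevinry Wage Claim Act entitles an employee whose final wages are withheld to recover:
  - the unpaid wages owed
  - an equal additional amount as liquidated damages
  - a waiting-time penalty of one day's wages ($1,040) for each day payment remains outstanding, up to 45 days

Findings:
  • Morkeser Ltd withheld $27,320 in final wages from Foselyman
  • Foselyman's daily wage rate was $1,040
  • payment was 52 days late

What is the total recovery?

Total award: $101,440

Liquidated damages (equal amount): $27,320
Penalty days: min(52, 45) = 45
Waiting-time penalty: 45 × $1,040 = $46,800
Total award: $27,320 + $27,320 + $46,800 = $101,440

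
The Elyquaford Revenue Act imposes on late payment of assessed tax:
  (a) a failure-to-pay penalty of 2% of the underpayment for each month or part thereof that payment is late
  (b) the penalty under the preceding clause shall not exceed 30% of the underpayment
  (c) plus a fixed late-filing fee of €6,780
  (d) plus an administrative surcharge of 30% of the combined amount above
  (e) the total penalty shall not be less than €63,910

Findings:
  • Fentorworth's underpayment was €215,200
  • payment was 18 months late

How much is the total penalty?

€92,742

Accrued rate: 2% × 18 = 36%, capped at 30% → 30%
Failure-to-pay penalty: 30% of €215,200 = €64,560
Penalty before surcharge: €64,560 + €6,780 = €71,340
Administrative surcharge: 30% of €71,340 = €21,402
Total penalty: €71,340 + €21,402 = €92,742
Minimum €63,910: €92,742 meets the minimum, no increase.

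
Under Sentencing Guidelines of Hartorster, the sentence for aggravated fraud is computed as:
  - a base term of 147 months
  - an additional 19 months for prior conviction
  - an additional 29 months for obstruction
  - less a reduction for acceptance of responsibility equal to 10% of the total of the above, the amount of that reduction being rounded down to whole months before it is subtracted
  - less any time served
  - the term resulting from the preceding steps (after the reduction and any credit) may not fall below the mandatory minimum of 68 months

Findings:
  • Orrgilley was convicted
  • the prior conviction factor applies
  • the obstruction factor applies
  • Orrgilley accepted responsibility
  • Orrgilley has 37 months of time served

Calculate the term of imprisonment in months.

139 months

Prior conviction enhancement: +19 months
Obstruction enhancement: +29 months
Adjusted term: 147 months + 19 months + 29 months = 195 months
Acceptance of responsibility reduction: 10% of 195 months = 19 months (rounded down)
After reduction: 195 − 19 = 176 months
Less time served: 176 months − 37 months = 139 months
Minimum 68 months: 139 months meets the minimum, no increase.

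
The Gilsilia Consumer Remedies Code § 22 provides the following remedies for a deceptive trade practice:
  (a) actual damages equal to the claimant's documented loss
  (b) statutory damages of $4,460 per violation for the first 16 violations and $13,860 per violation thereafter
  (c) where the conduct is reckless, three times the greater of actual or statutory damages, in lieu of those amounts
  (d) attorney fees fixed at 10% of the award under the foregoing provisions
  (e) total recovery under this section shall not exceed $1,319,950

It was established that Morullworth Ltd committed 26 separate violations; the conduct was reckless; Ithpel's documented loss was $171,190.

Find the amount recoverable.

$692,868

First 16 violations: 16 × $4,460 = $71,360
Remaining violations: (26 − 16) × $13,860 = $138,600
Statutory damages: $71,360 + $138,600 = $209,960
Greater of actual damages ($171,190) or statutory damages ($209,960): $209,960
Trebled: 3 × $209,960 = $629,880
Attorney fees: 10% of $629,880 = $62,988
Total before cap: $629,880 + $62,988 = $692,868
Cap at $1,319,950: $692,868 is within the cap, no reduction.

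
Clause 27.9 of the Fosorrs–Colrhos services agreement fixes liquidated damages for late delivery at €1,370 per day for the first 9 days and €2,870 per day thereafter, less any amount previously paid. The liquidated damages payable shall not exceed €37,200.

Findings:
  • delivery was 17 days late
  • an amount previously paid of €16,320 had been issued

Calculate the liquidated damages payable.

First 9 days: 9 × €1,370 = €12,330
Remaining days: (17 − 9) × €2,870 = €22,960
Accrued per-day damages: €12,330 + €22,960 = €35,290
Less amount previously paid: €35,290 − €16,320 = €18,970
Cap at €37,200: €18,970 is within the cap, no reduction.

Liquidated damages: €18,970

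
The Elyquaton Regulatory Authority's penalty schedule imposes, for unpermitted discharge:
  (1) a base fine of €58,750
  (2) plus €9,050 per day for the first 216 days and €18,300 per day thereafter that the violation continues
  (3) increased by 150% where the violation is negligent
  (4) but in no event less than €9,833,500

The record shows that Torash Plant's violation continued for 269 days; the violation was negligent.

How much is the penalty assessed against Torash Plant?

Civil penalty: €9,833,500

First 216 days: 216 × €9,050 = €1,954,800
Remaining days: (269 − 216) × €18,300 = €969,900
Per-day component: €1,954,800 + €969,900 = €2,924,700
Base plus per-day: €58,750 + €2,924,700 = €2,983,450
Enhancement: 150% of €2,983,450 = €4,475,175
Enhanced fine: €2,983,450 + €4,475,175 = €7,458,625
Minimum €9,833,500: €7,458,625 is below the minimum → €9,833,500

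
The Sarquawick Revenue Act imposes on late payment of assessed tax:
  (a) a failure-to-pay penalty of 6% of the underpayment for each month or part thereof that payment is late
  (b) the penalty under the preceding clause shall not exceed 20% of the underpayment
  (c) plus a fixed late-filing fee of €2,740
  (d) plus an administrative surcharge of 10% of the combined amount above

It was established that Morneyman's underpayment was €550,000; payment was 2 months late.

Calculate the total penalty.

€75,614

Accrued rate: 6% × 2 = 12%, capped at 20% → 12%
Failure-to-pay penalty: 12% of €550,000 = €66,000
Penalty before surcharge: €66,000 + €2,740 = €68,740
Administrative surcharge: 10% of €68,740 = €6,874
Total penalty: €68,740 + €6,874 = €75,614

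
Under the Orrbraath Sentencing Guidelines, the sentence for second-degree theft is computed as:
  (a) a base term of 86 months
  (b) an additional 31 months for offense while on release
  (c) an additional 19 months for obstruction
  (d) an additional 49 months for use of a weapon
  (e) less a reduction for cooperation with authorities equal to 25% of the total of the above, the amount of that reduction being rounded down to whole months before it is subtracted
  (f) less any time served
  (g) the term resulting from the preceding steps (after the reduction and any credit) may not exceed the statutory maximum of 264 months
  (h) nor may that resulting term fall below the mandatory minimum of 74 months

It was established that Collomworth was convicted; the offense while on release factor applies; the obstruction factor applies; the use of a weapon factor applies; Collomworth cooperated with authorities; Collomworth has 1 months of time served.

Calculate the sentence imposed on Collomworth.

Offense while on release enhancement: +31 months
Obstruction enhancement: +19 months
Use of a weapon enhancement: +49 months
Adjusted term: 86 months + 31 months + 19 months + 49 months = 185 months
Cooperation with authorities reduction: 25% of 185 months = 46 months (rounded down)
After reduction: 185 − 46 = 139 months
Less time served: 139 months − 1 months = 138 months
Cap at 264 months: 138 months is within the cap, no reduction.
Minimum 74 months: 138 months meets the minimum, no increase.

138 months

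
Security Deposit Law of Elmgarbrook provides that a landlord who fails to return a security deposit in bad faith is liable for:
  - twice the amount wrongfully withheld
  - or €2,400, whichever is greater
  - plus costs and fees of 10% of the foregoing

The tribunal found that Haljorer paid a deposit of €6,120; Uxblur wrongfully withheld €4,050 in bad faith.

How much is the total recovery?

€8,910

Doubled: 2 × €4,050 = €8,100
Minimum €2,400: €8,100 meets the minimum, no increase.
Costs and fees: 10% of €8,100 = €810
Total recovery: €8,100 + €810 = €8,910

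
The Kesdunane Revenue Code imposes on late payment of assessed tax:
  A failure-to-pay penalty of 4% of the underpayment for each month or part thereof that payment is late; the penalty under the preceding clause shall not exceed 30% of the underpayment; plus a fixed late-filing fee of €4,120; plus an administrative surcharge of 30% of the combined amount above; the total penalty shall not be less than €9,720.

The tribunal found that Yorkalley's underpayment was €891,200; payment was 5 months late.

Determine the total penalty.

€237,068

Accrued rate: 4% × 5 = 20%, capped at 30% → 20%
Failure-to-pay penalty: 20% of €891,200 = €178,240
Penalty before surcharge: €178,240 + €4,120 = €182,360
Administrative surcharge: 30% of €182,360 = €54,708
Total penalty: €182,360 + €54,708 = €237,068
Minimum €9,720: €237,068 meets the minimum, no increase.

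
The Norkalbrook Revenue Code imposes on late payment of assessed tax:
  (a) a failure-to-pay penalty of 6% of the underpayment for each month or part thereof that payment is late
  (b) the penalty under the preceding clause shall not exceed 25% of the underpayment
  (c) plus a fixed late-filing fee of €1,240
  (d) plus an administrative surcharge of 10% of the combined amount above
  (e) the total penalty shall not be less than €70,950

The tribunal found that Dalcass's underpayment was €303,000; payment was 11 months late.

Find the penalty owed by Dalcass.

Accrued rate: 6% × 11 = 66%, capped at 25% → 25%
Failure-to-pay penalty: 25% of €303,000 = €75,750
Penalty before surcharge: €75,750 + €1,240 = €76,990
Administrative surcharge: 10% of €76,990 = €7,699
Total penalty: €76,990 + €7,699 = €84,689
Minimum €70,950: €84,689 meets the minimum, no increase.

€84,689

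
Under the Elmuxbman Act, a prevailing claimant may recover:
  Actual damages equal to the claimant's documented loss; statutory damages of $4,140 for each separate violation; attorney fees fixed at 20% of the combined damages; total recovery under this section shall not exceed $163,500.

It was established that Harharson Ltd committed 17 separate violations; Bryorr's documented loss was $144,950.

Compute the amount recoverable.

Statutory damages: 17 × $4,140 = $70,380
Combined damages: $144,950 + $70,380 = $215,330
Attorney fees: 20% of $215,330 = $43,066
Total before cap: $215,330 + $43,066 = $258,396
Cap at $163,500: $258,396 exceeds the cap → $163,500

$163,500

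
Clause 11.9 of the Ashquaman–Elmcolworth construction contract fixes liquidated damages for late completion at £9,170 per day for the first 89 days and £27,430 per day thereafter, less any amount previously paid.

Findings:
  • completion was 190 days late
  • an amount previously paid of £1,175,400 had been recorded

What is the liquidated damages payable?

First 89 days: 89 × £9,170 = £816,130
Remaining days: (190 − 89) × £27,430 = £2,770,430
Accrued per-day damages: £816,130 + £2,770,430 = £3,586,560
Less amount previously paid: £3,586,560 − £1,175,400 = £2,411,160

£2,411,160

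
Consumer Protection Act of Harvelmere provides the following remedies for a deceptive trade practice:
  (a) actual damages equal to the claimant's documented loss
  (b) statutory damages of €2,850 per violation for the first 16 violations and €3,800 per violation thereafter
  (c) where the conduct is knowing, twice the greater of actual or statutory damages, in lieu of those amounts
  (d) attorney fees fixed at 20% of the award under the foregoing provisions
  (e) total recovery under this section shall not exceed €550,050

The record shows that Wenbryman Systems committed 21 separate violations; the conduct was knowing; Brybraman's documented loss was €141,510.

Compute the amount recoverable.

First 16 violations: 16 × €2,850 = €45,600
Remaining violations: (21 − 16) × €3,800 = €19,000
Statutory damages: €45,600 + €19,000 = €64,600
Greater of actual damages (€141,510) or statutory damages (€64,600): €141,510
Doubled: 2 × €141,510 = €283,020
Attorney fees: 20% of €283,020 = €56,604
Total before cap: €283,020 + €56,604 = €339,624
Cap at €550,050: €339,624 is within the cap, no reduction.

€339,624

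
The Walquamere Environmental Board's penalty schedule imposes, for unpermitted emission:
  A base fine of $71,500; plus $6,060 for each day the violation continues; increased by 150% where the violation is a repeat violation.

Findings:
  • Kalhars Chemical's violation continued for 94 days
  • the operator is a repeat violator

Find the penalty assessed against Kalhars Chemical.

$1,602,850

Per-day component: 94 × $6,060 = $569,640
Base plus per-day: $71,500 + $569,640 = $641,140
Enhancement: 150% of $641,140 = $961,710
Enhanced fine: $641,140 + $961,710 = $1,602,850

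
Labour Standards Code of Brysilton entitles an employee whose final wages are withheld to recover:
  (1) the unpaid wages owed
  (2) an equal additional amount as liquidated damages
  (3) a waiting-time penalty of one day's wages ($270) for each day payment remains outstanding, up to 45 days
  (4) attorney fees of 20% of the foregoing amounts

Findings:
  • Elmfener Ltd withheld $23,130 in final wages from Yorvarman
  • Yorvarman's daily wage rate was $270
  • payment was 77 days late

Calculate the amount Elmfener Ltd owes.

Liquidated damages (equal amount): $23,130
Penalty days: min(77, 45) = 45
Waiting-time penalty: 45 × $270 = $12,150
Subtotal: $23,130 + $23,130 + $12,150 = $58,410
Attorney fees: 20% of $58,410 = $11,682
Total award: $58,410 + $11,682 = $70,092

$70,092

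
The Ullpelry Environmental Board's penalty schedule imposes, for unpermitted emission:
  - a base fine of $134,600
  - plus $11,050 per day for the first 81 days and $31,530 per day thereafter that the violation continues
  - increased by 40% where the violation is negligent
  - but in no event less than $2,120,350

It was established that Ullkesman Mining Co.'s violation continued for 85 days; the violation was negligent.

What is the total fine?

$2,120,350

First 81 days: 81 × $11,050 = $895,050
Remaining days: (85 − 81) × $31,530 = $126,120
Per-day component: $895,050 + $126,120 = $1,021,170
Base plus per-day: $134,600 + $1,021,170 = $1,155,770
Enhancement: 40% of $1,155,770 = $462,308
Enhanced fine: $1,155,770 + $462,308 = $1,618,078
Minimum $2,120,350: $1,618,078 is below the minimum → $2,120,350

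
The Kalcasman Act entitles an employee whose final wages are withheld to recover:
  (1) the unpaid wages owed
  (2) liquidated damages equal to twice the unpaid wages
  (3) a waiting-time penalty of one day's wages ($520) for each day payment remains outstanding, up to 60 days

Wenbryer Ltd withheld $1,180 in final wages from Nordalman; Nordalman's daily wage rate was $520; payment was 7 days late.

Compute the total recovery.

Doubled: 2 × $1,180 = $2,360
Penalty days: min(7, 60) = 7
Waiting-time penalty: 7 × $520 = $3,640
Total award: $1,180 + $2,360 + $3,640 = $7,180

Total award: $7,180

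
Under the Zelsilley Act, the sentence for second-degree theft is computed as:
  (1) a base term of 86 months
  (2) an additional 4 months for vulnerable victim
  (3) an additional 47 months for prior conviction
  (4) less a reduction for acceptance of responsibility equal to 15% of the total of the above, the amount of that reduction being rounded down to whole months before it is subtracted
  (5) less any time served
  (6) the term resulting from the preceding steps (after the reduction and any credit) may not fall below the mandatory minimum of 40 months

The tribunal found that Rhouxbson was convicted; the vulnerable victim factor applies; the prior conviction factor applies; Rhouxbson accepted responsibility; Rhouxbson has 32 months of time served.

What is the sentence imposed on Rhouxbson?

85 months

Vulnerable victim enhancement: +4 months
Prior conviction enhancement: +47 months
Adjusted term: 86 months + 4 months + 47 months = 137 months
Acceptance of responsibility reduction: 15% of 137 months = 20 months (rounded down)
After reduction: 137 − 20 = 117 months
Less time served: 117 months − 32 months = 85 months
Minimum 40 months: 85 months meets the minimum, no increase.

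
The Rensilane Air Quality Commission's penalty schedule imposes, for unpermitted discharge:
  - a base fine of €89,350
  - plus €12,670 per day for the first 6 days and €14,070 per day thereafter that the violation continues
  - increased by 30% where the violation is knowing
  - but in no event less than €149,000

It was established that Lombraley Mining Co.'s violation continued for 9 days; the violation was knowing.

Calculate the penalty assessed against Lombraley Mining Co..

First 6 days: 6 × €12,670 = €76,020
Remaining days: (9 − 6) × €14,070 = €42,210
Per-day component: €76,020 + €42,210 = €118,230
Base plus per-day: €89,350 + €118,230 = €207,580
Enhancement: 30% of €207,580 = €62,274
Enhanced fine: €207,580 + €62,274 = €269,854
Minimum €149,000: €269,854 meets the minimum, no increase.

€269,854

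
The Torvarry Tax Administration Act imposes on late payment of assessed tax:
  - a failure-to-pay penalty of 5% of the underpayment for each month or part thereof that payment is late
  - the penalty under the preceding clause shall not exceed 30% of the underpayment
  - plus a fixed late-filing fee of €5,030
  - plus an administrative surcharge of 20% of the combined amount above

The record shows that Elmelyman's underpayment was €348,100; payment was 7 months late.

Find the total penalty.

Accrued rate: 5% × 7 = 35%, capped at 30% → 30%
Failure-to-pay penalty: 30% of €348,100 = €104,430
Penalty before surcharge: €104,430 + €5,030 = €109,460
Administrative surcharge: 20% of €109,460 = €21,892
Total penalty: €109,460 + €21,892 = €131,352

€131,352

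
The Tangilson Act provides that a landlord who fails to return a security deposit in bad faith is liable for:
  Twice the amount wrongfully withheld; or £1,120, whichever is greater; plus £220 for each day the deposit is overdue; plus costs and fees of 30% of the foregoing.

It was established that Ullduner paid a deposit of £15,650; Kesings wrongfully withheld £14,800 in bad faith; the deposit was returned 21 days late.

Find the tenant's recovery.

£44,486

Doubled: 2 × £14,800 = £29,600
Minimum £1,120: £29,600 meets the minimum, no increase.
Late-return penalty: 21 × £220 = £4,620
Damages plus late penalty: £29,600 + £4,620 = £34,220
Costs and fees: 30% of £34,220 = £10,266
Total recovery: £34,220 + £10,266 = £44,486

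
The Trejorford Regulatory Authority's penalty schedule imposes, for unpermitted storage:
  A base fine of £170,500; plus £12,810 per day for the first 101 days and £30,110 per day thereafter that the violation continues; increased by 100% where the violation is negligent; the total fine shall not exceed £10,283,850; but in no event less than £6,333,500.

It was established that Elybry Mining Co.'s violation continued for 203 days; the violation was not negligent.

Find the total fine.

First 101 days: 101 × £12,810 = £1,293,810
Remaining days: (203 − 101) × £30,110 = £3,071,220
Per-day component: £1,293,810 + £3,071,220 = £4,365,030
Base plus per-day: £170,500 + £4,365,030 = £4,535,530
The violation was not negligent: no 100% increase.
Cap at £10,283,850: £4,535,530 is within the cap, no reduction.
Minimum £6,333,500: £4,535,530 is below the minimum → £6,333,500

£6,333,500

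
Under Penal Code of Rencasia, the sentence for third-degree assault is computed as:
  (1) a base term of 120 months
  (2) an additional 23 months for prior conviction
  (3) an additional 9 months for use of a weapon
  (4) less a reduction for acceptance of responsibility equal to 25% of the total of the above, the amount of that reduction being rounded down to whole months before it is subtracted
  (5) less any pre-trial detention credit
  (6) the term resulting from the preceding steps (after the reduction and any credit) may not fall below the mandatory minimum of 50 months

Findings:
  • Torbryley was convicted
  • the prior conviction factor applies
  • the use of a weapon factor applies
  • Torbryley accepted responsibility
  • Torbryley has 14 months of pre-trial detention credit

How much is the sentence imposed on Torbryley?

100 months

Prior conviction enhancement: +23 months
Use of a weapon enhancement: +9 months
Adjusted term: 120 months + 23 months + 9 months = 152 months
Acceptance of responsibility reduction: 25% of 152 months = 38 months (rounded down)
After reduction: 152 − 38 = 114 months
Less pre-trial detention credit: 114 months − 14 months = 100 months
Minimum 50 months: 100 months meets the minimum, no increase.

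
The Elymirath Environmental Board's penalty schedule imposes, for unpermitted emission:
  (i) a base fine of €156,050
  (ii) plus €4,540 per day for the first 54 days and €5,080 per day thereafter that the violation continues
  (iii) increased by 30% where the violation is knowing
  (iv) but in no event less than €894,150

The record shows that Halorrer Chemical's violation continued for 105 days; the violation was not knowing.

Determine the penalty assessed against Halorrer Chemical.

€894,150

First 54 days: 54 × €4,540 = €245,160
Remaining days: (105 − 54) × €5,080 = €259,080
Per-day component: €245,160 + €259,080 = €504,240
Base plus per-day: €156,050 + €504,240 = €660,290
The violation was not knowing: no 30% increase.
Minimum €894,150: €660,290 is below the minimum → €894,150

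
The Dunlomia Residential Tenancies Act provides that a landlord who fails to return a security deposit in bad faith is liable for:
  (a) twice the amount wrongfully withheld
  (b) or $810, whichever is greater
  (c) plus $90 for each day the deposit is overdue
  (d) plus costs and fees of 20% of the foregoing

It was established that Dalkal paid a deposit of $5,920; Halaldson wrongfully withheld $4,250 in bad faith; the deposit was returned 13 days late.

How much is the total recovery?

Recovery: $11,604

Doubled: 2 × $4,250 = $8,500
Minimum $810: $8,500 meets the minimum, no increase.
Late-return penalty: 13 × $90 = $1,170
Damages plus late penalty: $8,500 + $1,170 = $9,670
Costs and fees: 20% of $9,670 = $1,934
Total recovery: $9,670 + $1,934 = $11,604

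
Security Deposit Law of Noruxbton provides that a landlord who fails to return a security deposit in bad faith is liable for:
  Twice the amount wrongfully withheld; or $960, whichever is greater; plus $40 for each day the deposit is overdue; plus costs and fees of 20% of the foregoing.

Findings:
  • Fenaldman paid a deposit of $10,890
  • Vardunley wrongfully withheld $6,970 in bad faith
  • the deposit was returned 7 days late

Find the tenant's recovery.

$17,064

Doubled: 2 × $6,970 = $13,940
Minimum $960: $13,940 meets the minimum, no increase.
Late-return penalty: 7 × $40 = $280
Damages plus late penalty: $13,940 + $280 = $14,220
Costs and fees: 20% of $14,220 = $2,844
Total recovery: $14,220 + $2,844 = $17,064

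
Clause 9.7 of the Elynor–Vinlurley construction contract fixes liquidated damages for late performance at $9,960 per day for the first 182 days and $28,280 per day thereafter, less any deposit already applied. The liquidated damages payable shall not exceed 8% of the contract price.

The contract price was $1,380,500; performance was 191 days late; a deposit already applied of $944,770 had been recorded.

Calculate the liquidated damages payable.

First 182 days: 182 × $9,960 = $1,812,720
Remaining days: (191 − 182) × $28,280 = $254,520
Accrued per-day damages: $1,812,720 + $254,520 = $2,067,240
Less deposit already applied: $2,067,240 − $944,770 = $1,122,470
Cap: 8% of $1,380,500 = $110,440
Cap at $110,440: $1,122,470 exceeds the cap → $110,440

Liquidated damages: $110,440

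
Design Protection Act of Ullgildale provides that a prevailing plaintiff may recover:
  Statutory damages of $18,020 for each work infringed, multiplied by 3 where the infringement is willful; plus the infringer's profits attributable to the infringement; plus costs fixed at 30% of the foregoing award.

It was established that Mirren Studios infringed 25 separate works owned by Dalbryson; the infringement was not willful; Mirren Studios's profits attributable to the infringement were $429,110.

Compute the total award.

Statutory damages: 25 × $18,020 = $450,500
Infringement not willful: no ×3 enhancement.
Combined award: $450,500 + $429,110 = $879,610
Costs: 30% of $879,610 = $263,883
Award plus costs: $879,610 + $263,883 = $1,143,493

$1,143,493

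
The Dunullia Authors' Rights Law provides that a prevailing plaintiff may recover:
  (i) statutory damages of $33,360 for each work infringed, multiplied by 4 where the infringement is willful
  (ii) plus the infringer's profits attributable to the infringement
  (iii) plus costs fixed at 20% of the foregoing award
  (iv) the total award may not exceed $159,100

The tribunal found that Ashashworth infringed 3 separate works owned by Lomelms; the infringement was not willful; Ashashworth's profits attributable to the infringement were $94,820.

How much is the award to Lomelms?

Statutory damages: 3 × $33,360 = $100,080
Infringement not willful: no ×4 enhancement.
Combined award: $100,080 + $94,820 = $194,900
Costs: 20% of $194,900 = $38,980
Award plus costs: $194,900 + $38,980 = $233,880
Cap at $159,100: $233,880 exceeds the cap → $159,100

$159,100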